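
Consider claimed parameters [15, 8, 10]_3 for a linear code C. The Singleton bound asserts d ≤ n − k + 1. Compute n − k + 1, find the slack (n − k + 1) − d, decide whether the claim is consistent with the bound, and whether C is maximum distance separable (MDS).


Singleton RHS = n − k + 1 = 8, slack = -2, bound violated (no such code; not MDS).

Singleton bound: d ≤ n − k + 1.
Here n = 15, k = 8, so n − k + 1 = 8.
Given d = 10, check d ≤ 8: NO.
Slack = (n − k + 1) − d = -2.
The slack is negative: d = 10 exceeds n − k + 1 = 8 by 2, so the Singleton bound is violated and no linear [15, 8, 10]_3 code can exist. In particular it is not MDS (MDS requires d = n − k + 1 exactly).
Description: the claimed parameters are [15, 8, 10]_3; such a code would be impossible (violates the Singleton bound).


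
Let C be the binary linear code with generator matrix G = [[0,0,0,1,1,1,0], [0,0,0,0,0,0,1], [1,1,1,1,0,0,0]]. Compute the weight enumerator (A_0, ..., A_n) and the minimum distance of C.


Weight distribution: A_0 = 1, A_1 = 1, A_3 = 1, A_4 = 2, A_5 = 2, A_6 = 1. Minimum distance d = 1.

Enumerate all 2^3 = 8 messages m ∈ F_2^3.
For each, compute codeword c = mG in F_2^7, then tally its weight.
  m = 000 → c = 0000000, weight = 0.
  m = 100 → c = 0001110, weight = 3.
  m = 010 → c = 0000001, weight = 1.
  m = 110 → c = 0001111, weight = 4.
  m = 001 → c = 1111000, weight = 4.
  m = 101 → c = 1110110, weight = 5.
  m = 011 → c = 1111001, weight = 5.
  m = 111 → c = 1110111, weight = 6.
Tally weights:
  weight 0: 1 codewords.
  weight 1: 1 codewords.
  weight 3: 1 codewords.
  weight 4: 2 codewords.
  weight 5: 2 codewords.
  weight 6: 1 codewords.
Minimum distance d = smallest w > 0 with A_w > 0 = 1.
Sanity: Σ A_w = 8 = 2^3 = 8 ✓.


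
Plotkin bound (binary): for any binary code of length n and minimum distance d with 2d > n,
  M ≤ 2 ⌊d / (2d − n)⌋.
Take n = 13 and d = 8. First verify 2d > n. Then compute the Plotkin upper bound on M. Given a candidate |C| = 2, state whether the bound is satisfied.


Plotkin bound M ≤ 4; given |C| = 2 ≤ bound (satisfied).

Check applicability: 2d = 16, n = 13.
2d − n = 3 > 0, so Plotkin applies.
Compute d/(2d−n) = 8/3 ≈ 2.6667.
⌊d/(2d−n)⌋ = 2.
Plotkin bound: M ≤ 2·2 = 4.
Given |C| = 2, check: satisfied.
This |C| is below the Plotkin bound.


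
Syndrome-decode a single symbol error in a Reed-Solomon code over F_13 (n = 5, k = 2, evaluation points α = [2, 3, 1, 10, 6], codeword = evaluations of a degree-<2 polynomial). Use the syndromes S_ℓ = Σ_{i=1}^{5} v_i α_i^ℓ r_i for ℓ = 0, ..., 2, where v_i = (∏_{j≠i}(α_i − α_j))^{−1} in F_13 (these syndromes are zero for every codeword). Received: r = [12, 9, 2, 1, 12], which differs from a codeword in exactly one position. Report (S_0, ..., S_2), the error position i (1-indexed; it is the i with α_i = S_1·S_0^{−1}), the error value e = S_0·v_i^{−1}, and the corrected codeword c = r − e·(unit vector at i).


S = (11, 1, 6), error at position 5, error magnitude e = 12, c = [12, 9, 2, 1, 0].

Step 1: column multipliers v_i = (∏_{j≠i}(α_i − α_j))^{−1} mod 13.
  i = 1 (α = 2): (2−3)(2−1)(2−10)(2−6) = (−1)·1·(−8)·(−4) = −32 ≡ 7, so v_1 = 7^{−1} = 2 (mod 13).
  i = 2 (α = 3): (3−2)(3−1)(3−10)(3−6) = 1·2·(−7)·(−3) = 42 ≡ 3, so v_2 = 3^{−1} = 9 (mod 13).
  i = 3 (α = 1): (1−2)(1−3)(1−10)(1−6) = (−1)·(−2)·(−9)·(−5) = 90 ≡ 12, so v_3 = 12^{−1} = 12 (mod 13).
  i = 4 (α = 10): (10−2)(10−3)(10−1)(10−6) = 8·7·9·4 = 2016 ≡ 1, so v_4 = 1^{−1} = 1 (mod 13).
  i = 5 (α = 6): (6−2)(6−3)(6−1)(6−10) = 4·3·5·(−4) = −240 ≡ 7, so v_5 = 7^{−1} = 2 (mod 13).
  v = [2, 9, 12, 1, 2].
Step 2: syndromes of r = [12, 9, 2, 1, 12] (all sums mod 13).
  S_0 = Σ v_i r_i = 2·12 + 9·9 + 12·2 + 1·1 + 2·12 = 154 ≡ 11.
  S_1 = Σ v_i α_i r_i = 2·2·12 + 9·3·9 + 12·1·2 + 1·10·1 + 2·6·12 = 469 ≡ 1.
  α_i^2 mod 13 = [4, 9, 1, 9, 10].
  S_2 = Σ v_i α_i^2 r_i = 2·4·12 + 9·9·9 + 12·1·2 + 1·9·1 + 2·10·12 = 1098 ≡ 6.
  S = (11, 1, 6) ≠ 0, so r is not a codeword (an error is present).
Step 3: locate the error. For a single error e at position i, S_ℓ = v_i·e·α_i^ℓ, so α_err = S_1/S_0.
  S_0^{−1} = 11^{−1} = 6 (mod 13), so α_err = 1·6 = 6 ≡ 6 = α_5. Error position i = 5.
  Consistency check: S_2/S_1 = 6·1 = 6 ≡ 6 = α_err ✓ (single-error assumption holds).
Step 4: error magnitude e = S_0/v_5 = S_0·∏_{j≠5}(α_5 − α_j) = 11·7 = 77 ≡ 12 (mod 13).
Step 5: correct position 5: c_5 = r_5 − e = 12 − 12 ≡ 0 (mod 13). Hence c = [12, 9, 2, 1, 0].
  Check: interpolating c through the α_i gives m(x) = 5 + 10·x (degree < 2) with m(α_i) = c_i for every i, so c is indeed a codeword.


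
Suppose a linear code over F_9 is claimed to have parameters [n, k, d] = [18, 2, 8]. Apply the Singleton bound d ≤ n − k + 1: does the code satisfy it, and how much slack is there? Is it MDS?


Singleton RHS = n − k + 1 = 17, slack = 9, bound satisfied, not MDS.

Singleton bound: d ≤ n − k + 1.
Here n = 18, k = 2, so n − k + 1 = 17.
Given d = 8, check d ≤ 17: YES.
Slack = (n − k + 1) − d = 9.
The code is NOT MDS (slack = 9 > 0).
Description: the claimed parameters are [18, 2, 8]_9; such a code would be non-MDS.


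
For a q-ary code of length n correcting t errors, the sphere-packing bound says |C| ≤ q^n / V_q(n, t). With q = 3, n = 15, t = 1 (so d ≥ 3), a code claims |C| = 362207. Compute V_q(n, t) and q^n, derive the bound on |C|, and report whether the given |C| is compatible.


V_q(n, t) = 31, q^n = 14348907, Hamming bound = 462867, |C| = 362207 ≤ bound (satisfied).

Step 1: Compute V_q(n, t) = Σ_{j=0}^1 C(n, j) (q−1)^j.
  j = 0: C(15,0)·(2)^0 = 1·1 = 1.
  j = 1: C(15,1)·(2)^1 = 15·2 = 30.
  V_q(n, t) = 1 + 30 = 31.
Step 2: q^n = 3^15 = 14348907.
Step 3: Hamming bound ⌊q^n / V_q(n,t)⌋ = ⌊14348907/31⌋ = 462867.
Step 4: Compare |C| = 362207 to 462867: satisfied.
The claimed |C| lies below the Hamming bound.


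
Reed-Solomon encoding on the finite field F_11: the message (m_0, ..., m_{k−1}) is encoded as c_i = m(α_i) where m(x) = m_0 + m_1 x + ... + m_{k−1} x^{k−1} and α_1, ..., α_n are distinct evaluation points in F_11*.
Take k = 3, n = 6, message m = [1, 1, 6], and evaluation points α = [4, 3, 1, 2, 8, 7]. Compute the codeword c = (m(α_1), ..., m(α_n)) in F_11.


c = [2, 3, 8, 5, 8, 5]

Message polynomial: m(x) = 1 + 1·x + 6·x^2 (mod 11).
For each evaluation point α_i, compute m(α_i) mod 11:
  α_1 = 4: Horner steps 6 → 3 → 2, so m(4) = 2.
  α_2 = 3: Horner steps 6 → 8 → 3, so m(3) = 3.
  α_3 = 1: Horner steps 6 → 7 → 8, so m(1) = 8.
  α_4 = 2: Horner steps 6 → 2 → 5, so m(2) = 5.
  α_5 = 8: Horner steps 6 → 5 → 8, so m(8) = 8.
  α_6 = 7: Horner steps 6 → 10 → 5, so m(7) = 5.
Codeword c = [2, 3, 8, 5, 8, 5] ∈ F_11^6.


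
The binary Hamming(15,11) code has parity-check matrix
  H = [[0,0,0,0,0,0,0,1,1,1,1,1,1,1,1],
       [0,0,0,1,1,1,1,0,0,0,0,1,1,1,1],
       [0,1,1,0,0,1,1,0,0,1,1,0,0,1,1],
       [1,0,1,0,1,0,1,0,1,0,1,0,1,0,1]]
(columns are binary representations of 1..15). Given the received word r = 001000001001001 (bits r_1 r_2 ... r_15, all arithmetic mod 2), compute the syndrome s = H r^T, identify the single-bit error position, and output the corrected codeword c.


s = (1, 0, 0, 1)^T, error position = 9, corrected codeword c = 001000000001001

Compute s = H r^T mod 2 one row at a time:
  s_1 = 0 + 1 + 0 + 0 + 1 + 0 + 0 + 1 = 3 ≡ 1 (mod 2).
  s_2 = 0 + 0 + 0 + 0 + 1 + 0 + 0 + 1 = 2 ≡ 0 (mod 2).
  s_3 = 0 + 1 + 0 + 0 + 0 + 0 + 0 + 1 = 2 ≡ 0 (mod 2).
  s_4 = 0 + 1 + 0 + 0 + 1 + 0 + 0 + 1 = 3 ≡ 1 (mod 2).
s = (1, 0, 0, 1)^T — this equals column 9 of H (binary 1001), so error is at position 9.
Correct: flip bit 9 of r = 001000001001001 to get c = 001000000001001.


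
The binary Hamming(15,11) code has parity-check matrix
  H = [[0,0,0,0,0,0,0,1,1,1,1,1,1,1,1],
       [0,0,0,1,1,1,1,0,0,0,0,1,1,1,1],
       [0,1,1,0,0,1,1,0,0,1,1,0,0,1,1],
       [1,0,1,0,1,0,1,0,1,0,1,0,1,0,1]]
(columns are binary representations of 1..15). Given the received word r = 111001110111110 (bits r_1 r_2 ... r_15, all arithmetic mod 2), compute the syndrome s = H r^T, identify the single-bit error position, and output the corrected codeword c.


s = (0, 1, 1, 1)^T, error position = 7, corrected codeword c = 111001010111110

Compute s = H r^T mod 2 one row at a time:
  s_1 = 1 + 0 + 1 + 1 + 1 + 1 + 1 + 0 = 6 ≡ 0 (mod 2).
  s_2 = 0 + 0 + 1 + 1 + 1 + 1 + 1 + 0 = 5 ≡ 1 (mod 2).
  s_3 = 1 + 1 + 1 + 1 + 1 + 1 + 1 + 0 = 7 ≡ 1 (mod 2).
  s_4 = 1 + 1 + 0 + 1 + 0 + 1 + 1 + 0 = 5 ≡ 1 (mod 2).
s = (0, 1, 1, 1)^T — this equals column 7 of H (binary 0111), so error is at position 7.
Correct: flip bit 7 of r = 111001110111110 to get c = 111001010111110.


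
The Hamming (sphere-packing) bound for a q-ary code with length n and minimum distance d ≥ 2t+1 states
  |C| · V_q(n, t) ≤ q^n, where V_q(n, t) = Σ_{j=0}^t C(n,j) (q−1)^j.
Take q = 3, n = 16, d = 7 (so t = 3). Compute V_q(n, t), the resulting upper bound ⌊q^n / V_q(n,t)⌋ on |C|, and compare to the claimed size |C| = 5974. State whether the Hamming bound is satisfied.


V_q(n, t) = 4993, q^n = 43046721, Hamming bound = 8621, |C| = 5974 ≤ bound (satisfied).

Step 1: Compute V_q(n, t) = Σ_{j=0}^3 C(n, j) (q−1)^j.
  j = 0: C(16,0)·(2)^0 = 1·1 = 1.
  j = 1: C(16,1)·(2)^1 = 16·2 = 32.
  j = 2: C(16,2)·(2)^2 = 120·4 = 480.
  j = 3: C(16,3)·(2)^3 = 560·8 = 4480.
  V_q(n, t) = 1 + 32 + 480 + 4480 = 4993.
Step 2: q^n = 3^16 = 43046721.
Step 3: Hamming bound ⌊q^n / V_q(n,t)⌋ = ⌊43046721/4993⌋ = 8621.
Step 4: Compare |C| = 5974 to 8621: satisfied.
The claimed |C| lies below the Hamming bound.


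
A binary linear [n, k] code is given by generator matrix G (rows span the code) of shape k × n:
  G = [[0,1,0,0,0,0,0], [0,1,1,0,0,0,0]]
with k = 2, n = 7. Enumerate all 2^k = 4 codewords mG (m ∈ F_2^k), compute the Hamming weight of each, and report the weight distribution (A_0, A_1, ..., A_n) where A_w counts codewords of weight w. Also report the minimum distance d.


Weight distribution: A_0 = 1, A_1 = 2, A_2 = 1. Minimum distance d = 1.

Enumerate all 2^2 = 4 messages m ∈ F_2^2.
For each, compute codeword c = mG in F_2^7, then tally its weight.
  m = 00 → c = 0000000, weight = 0.
  m = 10 → c = 0100000, weight = 1.
  m = 01 → c = 0110000, weight = 2.
  m = 11 → c = 0010000, weight = 1.
Tally weights:
  weight 0: 1 codewords.
  weight 1: 2 codewords.
  weight 2: 1 codewords.
Minimum distance d = smallest w > 0 with A_w > 0 = 1.
Sanity: Σ A_w = 4 = 2^2 = 4 ✓.


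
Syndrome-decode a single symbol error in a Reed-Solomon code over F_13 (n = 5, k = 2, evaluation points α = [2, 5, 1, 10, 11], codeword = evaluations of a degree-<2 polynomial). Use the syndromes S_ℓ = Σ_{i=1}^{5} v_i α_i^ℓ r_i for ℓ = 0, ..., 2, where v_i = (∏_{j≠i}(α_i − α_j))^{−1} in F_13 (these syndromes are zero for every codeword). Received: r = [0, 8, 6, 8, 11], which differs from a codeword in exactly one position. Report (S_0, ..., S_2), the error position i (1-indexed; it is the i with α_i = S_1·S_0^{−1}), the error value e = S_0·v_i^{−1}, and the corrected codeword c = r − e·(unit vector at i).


S = (1, 10, 9), error at position 4, error magnitude e = 4, c = [0, 8, 6, 4, 11].

Step 1: column multipliers v_i = (∏_{j≠i}(α_i − α_j))^{−1} mod 13.
  i = 1 (α = 2): (2−5)(2−1)(2−10)(2−11) = (−3)·1·(−8)·(−9) = −216 ≡ 5, so v_1 = 5^{−1} = 8 (mod 13).
  i = 2 (α = 5): (5−2)(5−1)(5−10)(5−11) = 3·4·(−5)·(−6) = 360 ≡ 9, so v_2 = 9^{−1} = 3 (mod 13).
  i = 3 (α = 1): (1−2)(1−5)(1−10)(1−11) = (−1)·(−4)·(−9)·(−10) = 360 ≡ 9, so v_3 = 9^{−1} = 3 (mod 13).
  i = 4 (α = 10): (10−2)(10−5)(10−1)(10−11) = 8·5·9·(−1) = −360 ≡ 4, so v_4 = 4^{−1} = 10 (mod 13).
  i = 5 (α = 11): (11−2)(11−5)(11−1)(11−10) = 9·6·10·1 = 540 ≡ 7, so v_5 = 7^{−1} = 2 (mod 13).
  v = [8, 3, 3, 10, 2].
Step 2: syndromes of r = [0, 8, 6, 8, 11] (all sums mod 13).
  S_0 = Σ v_i r_i = 8·0 + 3·8 + 3·6 + 10·8 + 2·11 = 144 ≡ 1.
  S_1 = Σ v_i α_i r_i = 8·2·0 + 3·5·8 + 3·1·6 + 10·10·8 + 2·11·11 = 1180 ≡ 10.
  α_i^2 mod 13 = [4, 12, 1, 9, 4].
  S_2 = Σ v_i α_i^2 r_i = 8·4·0 + 3·12·8 + 3·1·6 + 10·9·8 + 2·4·11 = 1114 ≡ 9.
  S = (1, 10, 9) ≠ 0, so r is not a codeword (an error is present).
Step 3: locate the error. For a single error e at position i, S_ℓ = v_i·e·α_i^ℓ, so α_err = S_1/S_0.
  S_0^{−1} = 1^{−1} = 1 (mod 13), so α_err = 10·1 = 10 ≡ 10 = α_4. Error position i = 4.
  Consistency check: S_2/S_1 = 9·4 = 36 ≡ 10 = α_err ✓ (single-error assumption holds).
Step 4: error magnitude e = S_0/v_4 = S_0·∏_{j≠4}(α_4 − α_j) = 1·4 = 4 ≡ 4 (mod 13).
Step 5: correct position 4: c_4 = r_4 − e = 8 − 4 ≡ 4 (mod 13). Hence c = [0, 8, 6, 4, 11].
  Check: interpolating c through the α_i gives m(x) = 12 + 7·x (degree < 2) with m(α_i) = c_i for every i, so c is indeed a codeword.


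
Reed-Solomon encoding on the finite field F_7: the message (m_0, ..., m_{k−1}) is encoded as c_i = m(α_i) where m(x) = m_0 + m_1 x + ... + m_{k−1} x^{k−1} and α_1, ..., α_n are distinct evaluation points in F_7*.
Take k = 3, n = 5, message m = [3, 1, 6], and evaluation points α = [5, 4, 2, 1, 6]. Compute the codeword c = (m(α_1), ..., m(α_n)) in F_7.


c = [4, 5, 1, 3, 1]

Message polynomial: m(x) = 3 + 1·x + 6·x^2 (mod 7).
For each evaluation point α_i, compute m(α_i) mod 7:
  α_1 = 5: Horner steps 6 → 3 → 4, so m(5) = 4.
  α_2 = 4: Horner steps 6 → 4 → 5, so m(4) = 5.
  α_3 = 2: Horner steps 6 → 6 → 1, so m(2) = 1.
  α_4 = 1: Horner steps 6 → 0 → 3, so m(1) = 3.
  α_5 = 6: Horner steps 6 → 2 → 1, so m(6) = 1.
Codeword c = [4, 5, 1, 3, 1] ∈ F_7^5.


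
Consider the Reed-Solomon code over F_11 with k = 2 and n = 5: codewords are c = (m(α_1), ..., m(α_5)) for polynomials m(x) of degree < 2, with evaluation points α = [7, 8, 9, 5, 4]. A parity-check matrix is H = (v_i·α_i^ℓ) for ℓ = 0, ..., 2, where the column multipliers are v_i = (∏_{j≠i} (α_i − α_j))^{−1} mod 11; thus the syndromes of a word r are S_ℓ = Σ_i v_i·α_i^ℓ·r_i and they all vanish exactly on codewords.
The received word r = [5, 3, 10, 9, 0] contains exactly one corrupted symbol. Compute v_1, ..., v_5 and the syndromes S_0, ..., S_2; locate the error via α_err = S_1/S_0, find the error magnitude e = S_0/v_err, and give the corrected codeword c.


S = (6, 10, 2), error at position 3, error magnitude e = 9, c = [5, 3, 1, 9, 0].

Step 1: column multipliers v_i = (∏_{j≠i}(α_i − α_j))^{−1} mod 11.
  i = 1 (α = 7): (7−8)(7−9)(7−5)(7−4) = (−1)·(−2)·2·3 = 12 ≡ 1, so v_1 = 1^{−1} = 1 (mod 11).
  i = 2 (α = 8): (8−7)(8−9)(8−5)(8−4) = 1·(−1)·3·4 = −12 ≡ 10, so v_2 = 10^{−1} = 10 (mod 11).
  i = 3 (α = 9): (9−7)(9−8)(9−5)(9−4) = 2·1·4·5 = 40 ≡ 7, so v_3 = 7^{−1} = 8 (mod 11).
  i = 4 (α = 5): (5−7)(5−8)(5−9)(5−4) = (−2)·(−3)·(−4)·1 = −24 ≡ 9, so v_4 = 9^{−1} = 5 (mod 11).
  i = 5 (α = 4): (4−7)(4−8)(4−9)(4−5) = (−3)·(−4)·(−5)·(−1) = 60 ≡ 5, so v_5 = 5^{−1} = 9 (mod 11).
  v = [1, 10, 8, 5, 9].
Step 2: syndromes of r = [5, 3, 10, 9, 0] (all sums mod 11).
  S_0 = Σ v_i r_i = 1·5 + 10·3 + 8·10 + 5·9 + 9·0 = 160 ≡ 6.
  S_1 = Σ v_i α_i r_i = 1·7·5 + 10·8·3 + 8·9·10 + 5·5·9 + 9·4·0 = 1220 ≡ 10.
  α_i^2 mod 11 = [5, 9, 4, 3, 5].
  S_2 = Σ v_i α_i^2 r_i = 1·5·5 + 10·9·3 + 8·4·10 + 5·3·9 + 9·5·0 = 750 ≡ 2.
  S = (6, 10, 2) ≠ 0, so r is not a codeword (an error is present).
Step 3: locate the error. For a single error e at position i, S_ℓ = v_i·e·α_i^ℓ, so α_err = S_1/S_0.
  S_0^{−1} = 6^{−1} = 2 (mod 11), so α_err = 10·2 = 20 ≡ 9 = α_3. Error position i = 3.
  Consistency check: S_2/S_1 = 2·10 = 20 ≡ 9 = α_err ✓ (single-error assumption holds).
Step 4: error magnitude e = S_0/v_3 = S_0·∏_{j≠3}(α_3 − α_j) = 6·7 = 42 ≡ 9 (mod 11).
Step 5: correct position 3: c_3 = r_3 − e = 10 − 9 ≡ 1 (mod 11). Hence c = [5, 3, 1, 9, 0].
  Check: interpolating c through the α_i gives m(x) = 8 + 9·x (degree < 2) with m(α_i) = c_i for every i, so c is indeed a codeword.


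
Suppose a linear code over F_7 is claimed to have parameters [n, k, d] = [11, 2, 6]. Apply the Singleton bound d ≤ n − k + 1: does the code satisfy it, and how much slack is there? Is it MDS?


Singleton RHS = n − k + 1 = 10, slack = 4, bound satisfied, not MDS.

Singleton bound: d ≤ n − k + 1.
Here n = 11, k = 2, so n − k + 1 = 10.
Given d = 6, check d ≤ 10: YES.
Slack = (n − k + 1) − d = 4.
The code is NOT MDS (slack = 4 > 0).
Description: the claimed parameters are [11, 2, 6]_7; such a code would be non-MDS.


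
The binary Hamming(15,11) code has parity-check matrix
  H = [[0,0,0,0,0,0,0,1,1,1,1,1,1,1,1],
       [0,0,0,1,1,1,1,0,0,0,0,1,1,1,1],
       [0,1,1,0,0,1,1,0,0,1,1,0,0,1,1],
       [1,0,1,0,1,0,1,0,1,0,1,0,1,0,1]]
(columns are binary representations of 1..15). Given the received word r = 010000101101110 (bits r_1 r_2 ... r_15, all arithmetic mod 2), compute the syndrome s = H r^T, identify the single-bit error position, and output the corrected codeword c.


s = (1, 0, 0, 1)^T, error position = 9, corrected codeword c = 010000100101110

Compute s = H r^T mod 2 one row at a time:
  s_1 = 0 + 1 + 1 + 0 + 1 + 1 + 1 + 0 = 5 ≡ 1 (mod 2).
  s_2 = 0 + 0 + 0 + 1 + 1 + 1 + 1 + 0 = 4 ≡ 0 (mod 2).
  s_3 = 1 + 0 + 0 + 1 + 1 + 0 + 1 + 0 = 4 ≡ 0 (mod 2).
  s_4 = 0 + 0 + 0 + 1 + 1 + 0 + 1 + 0 = 3 ≡ 1 (mod 2).
s = (1, 0, 0, 1)^T — this equals column 9 of H (binary 1001), so error is at position 9.
Correct: flip bit 9 of r = 010000101101110 to get c = 010000100101110.


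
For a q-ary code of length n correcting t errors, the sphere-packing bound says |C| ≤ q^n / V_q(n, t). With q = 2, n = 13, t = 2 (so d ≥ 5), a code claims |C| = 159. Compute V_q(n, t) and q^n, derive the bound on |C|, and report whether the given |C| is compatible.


V_q(n, t) = 92, q^n = 8192, Hamming bound = 89, |C| = 159 > bound (violated).

Step 1: Compute V_q(n, t) = Σ_{j=0}^2 C(n, j) (q−1)^j.
  j = 0: C(13,0)·(1)^0 = 1·1 = 1.
  j = 1: C(13,1)·(1)^1 = 13·1 = 13.
  j = 2: C(13,2)·(1)^2 = 78·1 = 78.
  V_q(n, t) = 1 + 13 + 78 = 92.
Step 2: q^n = 2^13 = 8192.
Step 3: Hamming bound ⌊q^n / V_q(n,t)⌋ = ⌊8192/92⌋ = 89.
Step 4: Compare |C| = 159 to 89: violated.
The claimed |C| lies above the Hamming bound, so no 2-ary code of length 13 with d ≥ 5 can have 159 codewords.


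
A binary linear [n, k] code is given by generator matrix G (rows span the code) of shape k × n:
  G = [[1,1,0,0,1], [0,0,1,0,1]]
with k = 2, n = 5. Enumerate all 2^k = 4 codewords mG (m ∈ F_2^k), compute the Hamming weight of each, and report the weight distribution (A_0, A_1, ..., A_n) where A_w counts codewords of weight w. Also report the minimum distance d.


Weight distribution: A_0 = 1, A_2 = 1, A_3 = 2. Minimum distance d = 2.

Enumerate all 2^2 = 4 messages m ∈ F_2^2.
For each, compute codeword c = mG in F_2^5, then tally its weight.
  m = 00 → c = 00000, weight = 0.
  m = 10 → c = 11001, weight = 3.
  m = 01 → c = 00101, weight = 2.
  m = 11 → c = 11100, weight = 3.
Tally weights:
  weight 0: 1 codewords.
  weight 2: 1 codewords.
  weight 3: 2 codewords.
Minimum distance d = smallest w > 0 with A_w > 0 = 2.
Sanity: Σ A_w = 4 = 2^2 = 4 ✓.


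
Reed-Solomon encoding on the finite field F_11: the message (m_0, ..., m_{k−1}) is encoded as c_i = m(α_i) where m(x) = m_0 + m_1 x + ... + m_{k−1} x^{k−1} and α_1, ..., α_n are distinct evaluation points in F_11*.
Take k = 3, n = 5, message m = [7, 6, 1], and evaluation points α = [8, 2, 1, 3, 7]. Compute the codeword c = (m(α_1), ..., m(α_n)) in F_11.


c = [9, 1, 3, 1, 10]

Message polynomial: m(x) = 7 + 6·x + 1·x^2 (mod 11).
For each evaluation point α_i, compute m(α_i) mod 11:
  α_1 = 8: Horner steps 1 → 3 → 9, so m(8) = 9.
  α_2 = 2: Horner steps 1 → 8 → 1, so m(2) = 1.
  α_3 = 1: Horner steps 1 → 7 → 3, so m(1) = 3.
  α_4 = 3: Horner steps 1 → 9 → 1, so m(3) = 1.
  α_5 = 7: Horner steps 1 → 2 → 10, so m(7) = 10.
Codeword c = [9, 1, 3, 1, 10] ∈ F_11^5.


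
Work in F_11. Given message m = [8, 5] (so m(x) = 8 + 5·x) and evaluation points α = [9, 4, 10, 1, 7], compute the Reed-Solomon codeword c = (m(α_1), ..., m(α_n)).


c = [9, 6, 3, 2, 10]

Message polynomial: m(x) = 8 + 5·x (mod 11).
For each evaluation point α_i, compute m(α_i) mod 11:
  α_1 = 9: Horner steps 5 → 9, so m(9) = 9.
  α_2 = 4: Horner steps 5 → 6, so m(4) = 6.
  α_3 = 10: Horner steps 5 → 3, so m(10) = 3.
  α_4 = 1: Horner steps 5 → 2, so m(1) = 2.
  α_5 = 7: Horner steps 5 → 10, so m(7) = 10.
Codeword c = [9, 6, 3, 2, 10] ∈ F_11^5.


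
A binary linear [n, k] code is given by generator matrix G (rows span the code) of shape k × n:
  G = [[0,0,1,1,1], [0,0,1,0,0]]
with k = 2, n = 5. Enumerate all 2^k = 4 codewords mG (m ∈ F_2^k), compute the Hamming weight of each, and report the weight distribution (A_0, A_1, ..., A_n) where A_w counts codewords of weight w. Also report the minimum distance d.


Weight distribution: A_0 = 1, A_1 = 1, A_2 = 1, A_3 = 1. Minimum distance d = 1.

Enumerate all 2^2 = 4 messages m ∈ F_2^2.
For each, compute codeword c = mG in F_2^5, then tally its weight.
  m = 00 → c = 00000, weight = 0.
  m = 10 → c = 00111, weight = 3.
  m = 01 → c = 00100, weight = 1.
  m = 11 → c = 00011, weight = 2.
Tally weights:
  weight 0: 1 codewords.
  weight 1: 1 codewords.
  weight 2: 1 codewords.
  weight 3: 1 codewords.
Minimum distance d = smallest w > 0 with A_w > 0 = 1.
Sanity: Σ A_w = 4 = 2^2 = 4 ✓.


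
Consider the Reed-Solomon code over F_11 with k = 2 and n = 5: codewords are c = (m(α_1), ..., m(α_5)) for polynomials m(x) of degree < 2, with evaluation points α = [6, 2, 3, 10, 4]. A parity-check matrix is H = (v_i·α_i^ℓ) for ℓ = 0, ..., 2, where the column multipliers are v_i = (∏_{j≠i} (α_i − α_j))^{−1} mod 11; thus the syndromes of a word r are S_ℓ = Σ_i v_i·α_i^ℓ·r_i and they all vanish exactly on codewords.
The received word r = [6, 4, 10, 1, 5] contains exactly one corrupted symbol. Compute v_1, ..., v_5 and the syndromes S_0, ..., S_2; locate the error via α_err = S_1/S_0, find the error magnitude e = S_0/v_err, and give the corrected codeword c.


S = (2, 9, 2), error at position 4, error magnitude e = 4, c = [6, 4, 10, 8, 5].

Step 1: column multipliers v_i = (∏_{j≠i}(α_i − α_j))^{−1} mod 11.
  i = 1 (α = 6): (6−2)(6−3)(6−10)(6−4) = 4·3·(−4)·2 = −96 ≡ 3, so v_1 = 3^{−1} = 4 (mod 11).
  i = 2 (α = 2): (2−6)(2−3)(2−10)(2−4) = (−4)·(−1)·(−8)·(−2) = 64 ≡ 9, so v_2 = 9^{−1} = 5 (mod 11).
  i = 3 (α = 3): (3−6)(3−2)(3−10)(3−4) = (−3)·1·(−7)·(−1) = −21 ≡ 1, so v_3 = 1^{−1} = 1 (mod 11).
  i = 4 (α = 10): (10−6)(10−2)(10−3)(10−4) = 4·8·7·6 = 1344 ≡ 2, so v_4 = 2^{−1} = 6 (mod 11).
  i = 5 (α = 4): (4−6)(4−2)(4−3)(4−10) = (−2)·2·1·(−6) = 24 ≡ 2, so v_5 = 2^{−1} = 6 (mod 11).
  v = [4, 5, 1, 6, 6].
Step 2: syndromes of r = [6, 4, 10, 1, 5] (all sums mod 11).
  S_0 = Σ v_i r_i = 4·6 + 5·4 + 1·10 + 6·1 + 6·5 = 90 ≡ 2.
  S_1 = Σ v_i α_i r_i = 4·6·6 + 5·2·4 + 1·3·10 + 6·10·1 + 6·4·5 = 394 ≡ 9.
  α_i^2 mod 11 = [3, 4, 9, 1, 5].
  S_2 = Σ v_i α_i^2 r_i = 4·3·6 + 5·4·4 + 1·9·10 + 6·1·1 + 6·5·5 = 398 ≡ 2.
  S = (2, 9, 2) ≠ 0, so r is not a codeword (an error is present).
Step 3: locate the error. For a single error e at position i, S_ℓ = v_i·e·α_i^ℓ, so α_err = S_1/S_0.
  S_0^{−1} = 2^{−1} = 6 (mod 11), so α_err = 9·6 = 54 ≡ 10 = α_4. Error position i = 4.
  Consistency check: S_2/S_1 = 2·5 = 10 ≡ 10 = α_err ✓ (single-error assumption holds).
Step 4: error magnitude e = S_0/v_4 = S_0·∏_{j≠4}(α_4 − α_j) = 2·2 = 4 ≡ 4 (mod 11).
Step 5: correct position 4: c_4 = r_4 − e = 1 − 4 ≡ 8 (mod 11). Hence c = [6, 4, 10, 8, 5].
  Check: interpolating c through the α_i gives m(x) = 3 + 6·x (degree < 2) with m(α_i) = c_i for every i, so c is indeed a codeword.


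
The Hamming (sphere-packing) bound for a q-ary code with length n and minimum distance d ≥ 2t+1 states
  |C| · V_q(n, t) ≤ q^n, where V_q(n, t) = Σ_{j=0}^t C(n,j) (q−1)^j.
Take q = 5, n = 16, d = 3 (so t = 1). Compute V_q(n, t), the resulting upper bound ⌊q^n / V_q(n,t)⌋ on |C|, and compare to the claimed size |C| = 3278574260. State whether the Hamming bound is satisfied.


V_q(n, t) = 65, q^n = 152587890625, Hamming bound = 2347506009, |C| = 3278574260 > bound (violated).

Step 1: Compute V_q(n, t) = Σ_{j=0}^1 C(n, j) (q−1)^j.
  j = 0: C(16,0)·(4)^0 = 1·1 = 1.
  j = 1: C(16,1)·(4)^1 = 16·4 = 64.
  V_q(n, t) = 1 + 64 = 65.
Step 2: q^n = 5^16 = 152587890625.
Step 3: Hamming bound ⌊q^n / V_q(n,t)⌋ = ⌊152587890625/65⌋ = 2347506009.
Step 4: Compare |C| = 3278574260 to 2347506009: violated.
The claimed |C| lies above the Hamming bound, so no 5-ary code of length 16 with d ≥ 3 can have 3278574260 codewords.


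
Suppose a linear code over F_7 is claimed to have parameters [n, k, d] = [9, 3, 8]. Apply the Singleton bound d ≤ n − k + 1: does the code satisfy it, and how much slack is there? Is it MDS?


Singleton RHS = n − k + 1 = 7, slack = -1, bound violated (no such code; not MDS).

Singleton bound: d ≤ n − k + 1.
Here n = 9, k = 3, so n − k + 1 = 7.
Given d = 8, check d ≤ 7: NO.
Slack = (n − k + 1) − d = -1.
The slack is negative: d = 8 exceeds n − k + 1 = 7 by 1, so the Singleton bound is violated and no linear [9, 3, 8]_7 code can exist. In particular it is not MDS (MDS requires d = n − k + 1 exactly).
Description: the claimed parameters are [9, 3, 8]_7; such a code would be impossible (violates the Singleton bound).


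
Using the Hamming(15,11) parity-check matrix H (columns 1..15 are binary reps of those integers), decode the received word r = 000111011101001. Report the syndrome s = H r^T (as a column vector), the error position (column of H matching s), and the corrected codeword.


s = (1, 1, 1, 1)^T, error position = 15, corrected codeword c = 000111011101000

Compute s = H r^T mod 2 one row at a time:
  s_1 = 1 + 1 + 1 + 0 + 1 + 0 + 0 + 1 = 5 ≡ 1 (mod 2).
  s_2 = 1 + 1 + 1 + 0 + 1 + 0 + 0 + 1 = 5 ≡ 1 (mod 2).
  s_3 = 0 + 0 + 1 + 0 + 1 + 0 + 0 + 1 = 3 ≡ 1 (mod 2).
  s_4 = 0 + 0 + 1 + 0 + 1 + 0 + 0 + 1 = 3 ≡ 1 (mod 2).
s = (1, 1, 1, 1)^T — this equals column 15 of H (binary 1111), so error is at position 15.
Correct: flip bit 15 of r = 000111011101001 to get c = 000111011101000.


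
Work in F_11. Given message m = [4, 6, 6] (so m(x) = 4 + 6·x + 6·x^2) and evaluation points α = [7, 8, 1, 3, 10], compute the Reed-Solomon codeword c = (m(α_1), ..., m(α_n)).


c = [10, 7, 5, 10, 4]

Message polynomial: m(x) = 4 + 6·x + 6·x^2 (mod 11).
For each evaluation point α_i, compute m(α_i) mod 11:
  α_1 = 7: Horner steps 6 → 4 → 10, so m(7) = 10.
  α_2 = 8: Horner steps 6 → 10 → 7, so m(8) = 7.
  α_3 = 1: Horner steps 6 → 1 → 5, so m(1) = 5.
  α_4 = 3: Horner steps 6 → 2 → 10, so m(3) = 10.
  α_5 = 10: Horner steps 6 → 0 → 4, so m(10) = 4.
Codeword c = [10, 7, 5, 10, 4] ∈ F_11^5.


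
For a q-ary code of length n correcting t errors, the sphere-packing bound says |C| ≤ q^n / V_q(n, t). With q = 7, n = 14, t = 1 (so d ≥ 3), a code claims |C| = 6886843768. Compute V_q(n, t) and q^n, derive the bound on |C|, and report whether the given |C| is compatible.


V_q(n, t) = 85, q^n = 678223072849, Hamming bound = 7979094974, |C| = 6886843768 ≤ bound (satisfied).

Step 1: Compute V_q(n, t) = Σ_{j=0}^1 C(n, j) (q−1)^j.
  j = 0: C(14,0)·(6)^0 = 1·1 = 1.
  j = 1: C(14,1)·(6)^1 = 14·6 = 84.
  V_q(n, t) = 1 + 84 = 85.
Step 2: q^n = 7^14 = 678223072849.
Step 3: Hamming bound ⌊q^n / V_q(n,t)⌋ = ⌊678223072849/85⌋ = 7979094974.
Step 4: Compare |C| = 6886843768 to 7979094974: satisfied.
The claimed |C| lies below the Hamming bound.


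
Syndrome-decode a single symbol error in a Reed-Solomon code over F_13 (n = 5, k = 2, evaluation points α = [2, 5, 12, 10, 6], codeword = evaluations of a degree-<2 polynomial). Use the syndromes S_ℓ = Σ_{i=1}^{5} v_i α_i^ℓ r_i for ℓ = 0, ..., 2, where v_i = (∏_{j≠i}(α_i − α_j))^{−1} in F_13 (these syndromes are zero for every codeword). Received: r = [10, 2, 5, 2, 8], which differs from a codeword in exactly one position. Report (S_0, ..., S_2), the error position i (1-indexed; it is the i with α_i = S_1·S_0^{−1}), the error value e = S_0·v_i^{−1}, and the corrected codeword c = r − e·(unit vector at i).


S = (7, 5, 11), error at position 4, error magnitude e = 9, c = [10, 2, 5, 6, 8].

Step 1: column multipliers v_i = (∏_{j≠i}(α_i − α_j))^{−1} mod 13.
  i = 1 (α = 2): (2−5)(2−12)(2−10)(2−6) = (−3)·(−10)·(−8)·(−4) = 960 ≡ 11, so v_1 = 11^{−1} = 6 (mod 13).
  i = 2 (α = 5): (5−2)(5−12)(5−10)(5−6) = 3·(−7)·(−5)·(−1) = −105 ≡ 12, so v_2 = 12^{−1} = 12 (mod 13).
  i = 3 (α = 12): (12−2)(12−5)(12−10)(12−6) = 10·7·2·6 = 840 ≡ 8, so v_3 = 8^{−1} = 5 (mod 13).
  i = 4 (α = 10): (10−2)(10−5)(10−12)(10−6) = 8·5·(−2)·4 = −320 ≡ 5, so v_4 = 5^{−1} = 8 (mod 13).
  i = 5 (α = 6): (6−2)(6−5)(6−12)(6−10) = 4·1·(−6)·(−4) = 96 ≡ 5, so v_5 = 5^{−1} = 8 (mod 13).
  v = [6, 12, 5, 8, 8].
Step 2: syndromes of r = [10, 2, 5, 2, 8] (all sums mod 13).
  S_0 = Σ v_i r_i = 6·10 + 12·2 + 5·5 + 8·2 + 8·8 = 189 ≡ 7.
  S_1 = Σ v_i α_i r_i = 6·2·10 + 12·5·2 + 5·12·5 + 8·10·2 + 8·6·8 = 1084 ≡ 5.
  α_i^2 mod 13 = [4, 12, 1, 9, 10].
  S_2 = Σ v_i α_i^2 r_i = 6·4·10 + 12·12·2 + 5·1·5 + 8·9·2 + 8·10·8 = 1337 ≡ 11.
  S = (7, 5, 11) ≠ 0, so r is not a codeword (an error is present).
Step 3: locate the error. For a single error e at position i, S_ℓ = v_i·e·α_i^ℓ, so α_err = S_1/S_0.
  S_0^{−1} = 7^{−1} = 2 (mod 13), so α_err = 5·2 = 10 ≡ 10 = α_4. Error position i = 4.
  Consistency check: S_2/S_1 = 11·8 = 88 ≡ 10 = α_err ✓ (single-error assumption holds).
Step 4: error magnitude e = S_0/v_4 = S_0·∏_{j≠4}(α_4 − α_j) = 7·5 = 35 ≡ 9 (mod 13).
Step 5: correct position 4: c_4 = r_4 − e = 2 − 9 ≡ 6 (mod 13). Hence c = [10, 2, 5, 6, 8].
  Check: interpolating c through the α_i gives m(x) = 11 + 6·x (degree < 2) with m(α_i) = c_i for every i, so c is indeed a codeword.


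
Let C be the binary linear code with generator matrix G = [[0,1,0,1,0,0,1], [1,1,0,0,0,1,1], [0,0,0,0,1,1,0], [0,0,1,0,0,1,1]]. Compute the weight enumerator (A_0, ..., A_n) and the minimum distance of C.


Weight distribution: A_0 = 1, A_2 = 1, A_3 = 6, A_4 = 5, A_5 = 2, A_6 = 1. Minimum distance d = 2.

Enumerate all 2^4 = 16 messages m ∈ F_2^4.
For each, compute codeword c = mG in F_2^7, then tally its weight.
  m = 0000 → c = 0000000, weight = 0.
  m = 1000 → c = 0101001, weight = 3.
  m = 0100 → c = 1100011, weight = 4.
  m = 1100 → c = 1001010, weight = 3.
  m = 0010 → c = 0000110, weight = 2.
  m = 1010 → c = 0101111, weight = 5.
  m = 0110 → c = 1100101, weight = 4.
  m = 1110 → c = 1001100, weight = 3.
  m = 0001 → c = 0010011, weight = 3.
  m = 1001 → c = 0111010, weight = 4.
  m = 0101 → c = 1110000, weight = 3.
  m = 1101 → c = 1011001, weight = 4.
  m = 0011 → c = 0010101, weight = 3.
  m = 1011 → c = 0111100, weight = 4.
  m = 0111 → c = 1110110, weight = 5.
  m = 1111 → c = 1011111, weight = 6.
Tally weights:
  weight 0: 1 codewords.
  weight 2: 1 codewords.
  weight 3: 6 codewords.
  weight 4: 5 codewords.
  weight 5: 2 codewords.
  weight 6: 1 codewords.
Minimum distance d = smallest w > 0 with A_w > 0 = 2.
Sanity: Σ A_w = 16 = 2^4 = 16 ✓.


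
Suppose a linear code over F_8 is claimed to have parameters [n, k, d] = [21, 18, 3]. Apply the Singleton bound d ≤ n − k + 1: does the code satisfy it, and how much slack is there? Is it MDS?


Singleton RHS = n − k + 1 = 4, slack = 1, bound satisfied, not MDS.

Singleton bound: d ≤ n − k + 1.
Here n = 21, k = 18, so n − k + 1 = 4.
Given d = 3, check d ≤ 4: YES.
Slack = (n − k + 1) − d = 1.
The code is NOT MDS (slack = 1 > 0).
Description: the claimed parameters are [21, 18, 3]_8; such a code would be non-MDS.


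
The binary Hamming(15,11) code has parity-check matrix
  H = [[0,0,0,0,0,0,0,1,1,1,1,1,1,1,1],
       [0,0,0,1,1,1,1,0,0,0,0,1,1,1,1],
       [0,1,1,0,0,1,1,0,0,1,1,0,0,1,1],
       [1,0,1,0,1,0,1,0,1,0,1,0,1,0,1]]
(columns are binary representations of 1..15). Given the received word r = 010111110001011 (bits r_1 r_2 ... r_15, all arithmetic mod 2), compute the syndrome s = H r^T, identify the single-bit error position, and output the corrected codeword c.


s = (0, 1, 1, 1)^T, error position = 7, corrected codeword c = 010111010001011

Compute s = H r^T mod 2 one row at a time:
  s_1 = 1 + 0 + 0 + 0 + 1 + 0 + 1 + 1 = 4 ≡ 0 (mod 2).
  s_2 = 1 + 1 + 1 + 1 + 1 + 0 + 1 + 1 = 7 ≡ 1 (mod 2).
  s_3 = 1 + 0 + 1 + 1 + 0 + 0 + 1 + 1 = 5 ≡ 1 (mod 2).
  s_4 = 0 + 0 + 1 + 1 + 0 + 0 + 0 + 1 = 3 ≡ 1 (mod 2).
s = (0, 1, 1, 1)^T — this equals column 7 of H (binary 0111), so error is at position 7.
Correct: flip bit 7 of r = 010111110001011 to get c = 010111010001011.


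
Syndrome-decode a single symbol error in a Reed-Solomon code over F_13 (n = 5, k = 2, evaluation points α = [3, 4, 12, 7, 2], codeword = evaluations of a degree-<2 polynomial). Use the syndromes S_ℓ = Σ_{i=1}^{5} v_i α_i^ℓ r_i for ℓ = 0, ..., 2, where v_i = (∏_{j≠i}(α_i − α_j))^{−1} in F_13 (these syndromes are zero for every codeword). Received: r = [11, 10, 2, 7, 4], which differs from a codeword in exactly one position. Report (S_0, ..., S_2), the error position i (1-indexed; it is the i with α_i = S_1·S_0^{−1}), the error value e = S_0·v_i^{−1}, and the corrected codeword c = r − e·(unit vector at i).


S = (2, 4, 8), error at position 5, error magnitude e = 5, c = [11, 10, 2, 7, 12].

Step 1: column multipliers v_i = (∏_{j≠i}(α_i − α_j))^{−1} mod 13.
  i = 1 (α = 3): (3−4)(3−12)(3−7)(3−2) = (−1)·(−9)·(−4)·1 = −36 ≡ 3, so v_1 = 3^{−1} = 9 (mod 13).
  i = 2 (α = 4): (4−3)(4−12)(4−7)(4−2) = 1·(−8)·(−3)·2 = 48 ≡ 9, so v_2 = 9^{−1} = 3 (mod 13).
  i = 3 (α = 12): (12−3)(12−4)(12−7)(12−2) = 9·8·5·10 = 3600 ≡ 12, so v_3 = 12^{−1} = 12 (mod 13).
  i = 4 (α = 7): (7−3)(7−4)(7−12)(7−2) = 4·3·(−5)·5 = −300 ≡ 12, so v_4 = 12^{−1} = 12 (mod 13).
  i = 5 (α = 2): (2−3)(2−4)(2−12)(2−7) = (−1)·(−2)·(−10)·(−5) = 100 ≡ 9, so v_5 = 9^{−1} = 3 (mod 13).
  v = [9, 3, 12, 12, 3].
Step 2: syndromes of r = [11, 10, 2, 7, 4] (all sums mod 13).
  S_0 = Σ v_i r_i = 9·11 + 3·10 + 12·2 + 12·7 + 3·4 = 249 ≡ 2.
  S_1 = Σ v_i α_i r_i = 9·3·11 + 3·4·10 + 12·12·2 + 12·7·7 + 3·2·4 = 1317 ≡ 4.
  α_i^2 mod 13 = [9, 3, 1, 10, 4].
  S_2 = Σ v_i α_i^2 r_i = 9·9·11 + 3·3·10 + 12·1·2 + 12·10·7 + 3·4·4 = 1893 ≡ 8.
  S = (2, 4, 8) ≠ 0, so r is not a codeword (an error is present).
Step 3: locate the error. For a single error e at position i, S_ℓ = v_i·e·α_i^ℓ, so α_err = S_1/S_0.
  S_0^{−1} = 2^{−1} = 7 (mod 13), so α_err = 4·7 = 28 ≡ 2 = α_5. Error position i = 5.
  Consistency check: S_2/S_1 = 8·10 = 80 ≡ 2 = α_err ✓ (single-error assumption holds).
Step 4: error magnitude e = S_0/v_5 = S_0·∏_{j≠5}(α_5 − α_j) = 2·9 = 18 ≡ 5 (mod 13).
Step 5: correct position 5: c_5 = r_5 − e = 4 − 5 ≡ 12 (mod 13). Hence c = [11, 10, 2, 7, 12].
  Check: interpolating c through the α_i gives m(x) = 1 + 12·x (degree < 2) with m(α_i) = c_i for every i, so c is indeed a codeword.


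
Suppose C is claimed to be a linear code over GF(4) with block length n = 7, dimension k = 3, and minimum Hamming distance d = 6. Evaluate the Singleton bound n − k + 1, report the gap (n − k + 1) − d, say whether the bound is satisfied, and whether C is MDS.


Singleton RHS = n − k + 1 = 5, slack = -1, bound violated (no such code; not MDS).

Singleton bound: d ≤ n − k + 1.
Here n = 7, k = 3, so n − k + 1 = 5.
Given d = 6, check d ≤ 5: NO.
Slack = (n − k + 1) − d = -1.
The slack is negative: d = 6 exceeds n − k + 1 = 5 by 1, so the Singleton bound is violated and no linear [7, 3, 6]_4 code can exist. In particular it is not MDS (MDS requires d = n − k + 1 exactly).
Description: the claimed parameters are [7, 3, 6]_4; such a code would be impossible (violates the Singleton bound).


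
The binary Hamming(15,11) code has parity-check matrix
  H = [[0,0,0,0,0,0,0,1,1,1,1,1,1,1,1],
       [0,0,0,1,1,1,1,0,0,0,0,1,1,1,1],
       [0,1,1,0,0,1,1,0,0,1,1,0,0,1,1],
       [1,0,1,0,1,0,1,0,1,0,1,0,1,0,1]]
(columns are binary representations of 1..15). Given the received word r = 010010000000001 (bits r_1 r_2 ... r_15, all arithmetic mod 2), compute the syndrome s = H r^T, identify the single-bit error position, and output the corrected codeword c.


s = (1, 0, 0, 0)^T, error position = 8, corrected codeword c = 010010010000001

Compute s = H r^T mod 2 one row at a time:
  s_1 = 0 + 0 + 0 + 0 + 0 + 0 + 0 + 1 = 1 ≡ 1 (mod 2).
  s_2 = 0 + 1 + 0 + 0 + 0 + 0 + 0 + 1 = 2 ≡ 0 (mod 2).
  s_3 = 1 + 0 + 0 + 0 + 0 + 0 + 0 + 1 = 2 ≡ 0 (mod 2).
  s_4 = 0 + 0 + 1 + 0 + 0 + 0 + 0 + 1 = 2 ≡ 0 (mod 2).
s = (1, 0, 0, 0)^T — this equals column 8 of H (binary 1000), so error is at position 8.
Correct: flip bit 8 of r = 010010000000001 to get c = 010010010000001.


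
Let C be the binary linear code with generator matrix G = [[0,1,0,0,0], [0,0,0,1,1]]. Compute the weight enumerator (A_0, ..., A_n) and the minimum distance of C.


Weight distribution: A_0 = 1, A_1 = 1, A_2 = 1, A_3 = 1. Minimum distance d = 1.

Enumerate all 2^2 = 4 messages m ∈ F_2^2.
For each, compute codeword c = mG in F_2^5, then tally its weight.
  m = 00 → c = 00000, weight = 0.
  m = 10 → c = 01000, weight = 1.
  m = 01 → c = 00011, weight = 2.
  m = 11 → c = 01011, weight = 3.
Tally weights:
  weight 0: 1 codewords.
  weight 1: 1 codewords.
  weight 2: 1 codewords.
  weight 3: 1 codewords.
Minimum distance d = smallest w > 0 with A_w > 0 = 1.
Sanity: Σ A_w = 4 = 2^2 = 4 ✓.


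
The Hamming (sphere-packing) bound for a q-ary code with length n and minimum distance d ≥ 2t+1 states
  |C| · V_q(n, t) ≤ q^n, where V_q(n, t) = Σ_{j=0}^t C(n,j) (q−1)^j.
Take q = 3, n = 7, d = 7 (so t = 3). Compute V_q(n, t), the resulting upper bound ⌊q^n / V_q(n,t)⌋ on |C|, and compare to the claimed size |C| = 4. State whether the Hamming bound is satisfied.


V_q(n, t) = 379, q^n = 2187, Hamming bound = 5, |C| = 4 ≤ bound (satisfied).

Step 1: Compute V_q(n, t) = Σ_{j=0}^3 C(n, j) (q−1)^j.
  j = 0: C(7,0)·(2)^0 = 1·1 = 1.
  j = 1: C(7,1)·(2)^1 = 7·2 = 14.
  j = 2: C(7,2)·(2)^2 = 21·4 = 84.
  j = 3: C(7,3)·(2)^3 = 35·8 = 280.
  V_q(n, t) = 1 + 14 + 84 + 280 = 379.
Step 2: q^n = 3^7 = 2187.
Step 3: Hamming bound ⌊q^n / V_q(n,t)⌋ = ⌊2187/379⌋ = 5.
Step 4: Compare |C| = 4 to 5: satisfied.
The claimed |C| lies below the Hamming bound.


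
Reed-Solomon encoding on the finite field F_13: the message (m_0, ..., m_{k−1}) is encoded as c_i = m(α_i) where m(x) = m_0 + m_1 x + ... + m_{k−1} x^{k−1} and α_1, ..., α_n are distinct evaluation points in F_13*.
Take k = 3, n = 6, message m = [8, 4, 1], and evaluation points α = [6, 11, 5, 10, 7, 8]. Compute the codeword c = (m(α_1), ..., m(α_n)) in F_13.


c = [3, 4, 1, 5, 7, 0]

Message polynomial: m(x) = 8 + 4·x + 1·x^2 (mod 13).
For each evaluation point α_i, compute m(α_i) mod 13:
  α_1 = 6: Horner steps 1 → 10 → 3, so m(6) = 3.
  α_2 = 11: Horner steps 1 → 2 → 4, so m(11) = 4.
  α_3 = 5: Horner steps 1 → 9 → 1, so m(5) = 1.
  α_4 = 10: Horner steps 1 → 1 → 5, so m(10) = 5.
  α_5 = 7: Horner steps 1 → 11 → 7, so m(7) = 7.
  α_6 = 8: Horner steps 1 → 12 → 0, so m(8) = 0.
Codeword c = [3, 4, 1, 5, 7, 0] ∈ F_13^6.
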